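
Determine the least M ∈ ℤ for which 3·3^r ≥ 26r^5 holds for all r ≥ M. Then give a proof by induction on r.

M = 14

At r = 13: 4782969 < 9653618, so the inequality fails and M ≥ 14. We prove 3·3^r ≥ 26r^5 for all r ≥ 14.
Base case (r = 14): 3·3^r = 14348907 and 26r^5 = 13983424, so 14348907 ≥ 13983424.
For the inductive step, assume it holds for an arbitrary i ≥ 14, so 3·3^i ≥ 26i^5.
Then 3·3^(i + 1) = 3·(3·3^i) ≥ 3·(26i^5).
Also, for i ≥ 14 we have 3·(26i^5) ≥ 26(i+1)^5, since 3 ≥ (1 + 1/i)^5 for all i ≥ 14.
Combining, 3·3^(i + 1) ≥ 26(i+1)^5.
Hence, by induction on r, the claim holds for every r ≥ 14.
Hence the smallest such M is 14.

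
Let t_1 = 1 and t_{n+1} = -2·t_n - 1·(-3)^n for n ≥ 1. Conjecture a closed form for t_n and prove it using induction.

t_n = (-2)^(n + 1) + (-3)^n

Computing the first terms: t_1 = 1, t_2 = 1, t_3 = -11. This suggests t_n = (-2)^(n + 1) + (-3)^n.
Base step (n = 1): the formula gives 1 = 1 = t_1.
Suppose the result is true for n = k, so t_k = (-2)^(k + 1) + (-3)^k.
Then t_{k+1} = -2·t_k - 1·(-3)^k = -2·((-2)^(k + 1) + (-3)^k) - 1·(-3)^k = (-2)^(k + 2) + (-3)^(k + 1) = (-2)^((k+1) + 1) + (-3)^(k+1),
which is the claimed formula at n = k+1.
By induction, the statement is established for all n ≥ 1.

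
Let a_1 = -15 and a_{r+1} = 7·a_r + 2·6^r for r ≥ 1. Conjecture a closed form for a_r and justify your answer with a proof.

a_r = -2·6^r - 3·7^(r - 1)

Computing the first terms: a_1 = -15, a_2 = -93, a_3 = -579. This suggests a_r = -2·6^r - 3·7^(r - 1).
Base step (r = 1): the formula gives -15 = -15 = a_1.
Suppose the result is true for r = j, so a_j = -2·6^j - 3·7^(j - 1).
Then a_{j+1} = 7·a_j + 2·6^j = 7·(-2·6^j - 3·7^(j - 1)) + 2·6^j = -2·6^(j + 1) - 3·7^j = -2·6^(j+1) - 3·7^((j+1) - 1),
which is the claimed formula at r = j+1.
By induction, the statement is established for all r ≥ 1.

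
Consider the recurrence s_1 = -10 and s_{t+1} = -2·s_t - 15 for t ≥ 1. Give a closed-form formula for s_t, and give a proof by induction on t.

s_t = -5(-2)^(t - 1) - 5

Computing the first terms: s_1 = -10, s_2 = 5, s_3 = -25. This suggests s_t = -5(-2)^(t - 1) - 5.
For the base case t = 1: the formula gives -10 = -10 = s_1.
Inductive step: assume the claim holds for t = m, so s_m = -5(-2)^(m - 1) - 5.
Then s_{m+1} = -2·s_m - 15 = -2·(-5(-2)^(m - 1) - 5) - 15 = -5(-2)^m - 5 = -5(-2)^((m+1) - 1) - 5,
which is the claimed formula at t = m+1.
Hence, by induction on t, the claim holds for every t ≥ 1.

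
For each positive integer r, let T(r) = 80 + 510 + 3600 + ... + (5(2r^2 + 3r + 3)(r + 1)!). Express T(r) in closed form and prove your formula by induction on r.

T(r) = (10r + 5)(r + 2)! - 10

We claim T(r) = (10r + 5)(r + 2)! - 10 for all r ≥ 1.
For the base case r = 1: T(1) = 80, and the closed form gives 80. They agree.
Inductive step: suppose the statement holds for some k ≥ 1, so T(k) = (10k + 5)(k + 2)! - 10.
Then T(k+1) = T(k) + (5(2k^2 + 7k + 8)(k + 2)!) = ((10k + 5)(k + 2)! - 10) + (5(2k^2 + 7k + 8)(k + 2)!).
Simplifying, T(k+1) = (10(k+1) + 5)((k+1) + 2)! - 10,
which is the closed form with r = k+1.
By induction, the statement is established for all r ≥ 1.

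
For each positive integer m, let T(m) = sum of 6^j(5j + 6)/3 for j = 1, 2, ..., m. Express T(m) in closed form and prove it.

T(m) = 2·6^m(m + 1) - 2

We claim T(m) = 2·6^m(m + 1) - 2 for all m ≥ 1.
For the base case m = 1: T(1) = 22, and the closed form gives 22. They agree.
Suppose the result is true for m = j, so T(j) = 2·6^j(j + 1) - 2.
Then T(j+1) = T(j) + (6^j(10j + 22)) = (2·6^j(j + 1) - 2) + (6^j(10j + 22)).
Simplifying, T(j+1) = 12·6^j·j + 24·6^j - 2 = 2·6^(j+1)((j+1) + 1) - 2,
which is the closed form with m = j+1.
By induction, the statement is established for all m ≥ 1.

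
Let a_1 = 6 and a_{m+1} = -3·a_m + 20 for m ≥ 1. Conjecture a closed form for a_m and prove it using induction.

a_m = (-3)^(m - 1) + 5

Computing the first terms: a_1 = 6, a_2 = 2, a_3 = 14. This suggests a_m = (-3)^(m - 1) + 5.
For the base case m = 1: the formula gives 6 = 6 = a_1.
Inductive step: suppose the statement holds for some k ≥ 1, so a_k = (-3)^(k - 1) + 5.
Then a_{k+1} = -3·a_k + 20 = -3·((-3)^(k - 1) + 5) + 20 = (-3)^k + 5 = (-3)^((k+1) - 1) + 5,
which is the claimed formula at m = k+1.
Hence, by induction on m, the claim holds for every m ≥ 1.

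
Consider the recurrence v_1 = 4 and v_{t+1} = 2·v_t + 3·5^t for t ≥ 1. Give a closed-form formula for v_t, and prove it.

v_t = -2^(t - 1) + 5^t

Computing the first terms: v_1 = 4, v_2 = 23, v_3 = 121. This suggests v_t = -2^(t - 1) + 5^t.
Base case (t = 1): the formula gives 4 = 4 = v_1.
Suppose the result is true for t = m, so v_m = -2^(m - 1) + 5^m.
Then v_{m+1} = 2·v_m + 3·5^m = 2·(-2^(m - 1) + 5^m) + 3·5^m = -2^m + 5^(m + 1) = -2^((m+1) - 1) + 5^(m+1),
which is the claimed formula at t = m+1.
This completes the induction.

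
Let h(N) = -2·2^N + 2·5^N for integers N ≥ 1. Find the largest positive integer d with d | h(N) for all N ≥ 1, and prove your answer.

d = 6

Computing the first values: h(1) = 6 and h(2) = 42; gcd(6, 42) = 6, so d ≤ 6.
We prove 6 | -2·2^N + 2·5^N for all N ≥ 1 by induction on N.
Base case (N = 1): h(1) = 6 = 6·(1), so 6 | h(1).
Inductive step: suppose the statement holds for some r ≥ 1, i.e. 6 | h(r). Then
h(r+1) − 5·h(r) = (-2·2^(r+1) + 2·5^(r+1)) − 5·(-2·2^r + 2·5^r) = (-2)·2^r·(2 − 5) = (6)·2^r. Since 6 | h(r) by the inductive hypothesis, 6 | 5·h(r); and 6 | 6 since 6 = 6·1. Therefore 6 | h(r+1).
This completes the induction.
Therefore the largest such d is 6.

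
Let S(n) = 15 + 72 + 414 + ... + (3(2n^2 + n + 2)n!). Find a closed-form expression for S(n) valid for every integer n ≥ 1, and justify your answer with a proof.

We claim S(n) = (6n + 3)(n + 1)! - 3 for all n ≥ 1.
Base case (n = 1): S(1) = 15, and the closed form gives 15. They agree.
Suppose the result is true for n = m, so S(m) = (6m + 3)(m + 1)! - 3.
Then S(m+1) = S(m) + (3(2m^2 + 5m + 5)(m + 1)!) = ((6m + 3)(m + 1)! - 3) + (3(2m^2 + 5m + 5)(m + 1)!).
Simplifying, S(m+1) = (6(m+1) + 3)((m+1) + 1)! - 3,
which is the closed form with n = m+1.
By induction, the statement is established for all n ≥ 1.

S(n) = (6n + 3)(n + 1)! - 3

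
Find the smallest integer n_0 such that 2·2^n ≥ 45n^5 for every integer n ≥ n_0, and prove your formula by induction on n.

n_0 = 29

At n = 28: 536870912 < 774466560, so the inequality fails and n_0 ≥ 29. We prove 2·2^n ≥ 45n^5 for all n ≥ 29.
Base step (n = 29): 2·2^n = 1073741824 and 45n^5 = 923001705, so 1073741824 ≥ 923001705.
Inductive step: assume the claim holds for n = i, so 2·2^i ≥ 45i^5.
Then 2·2^(i + 1) = 2·(2·2^i) ≥ 2·(45i^5).
Also, for i ≥ 29 we have 2·(45i^5) ≥ 45(i+1)^5, since 2 ≥ (1 + 1/i)^5 for all i ≥ 29.
Combining, 2·2^(i + 1) ≥ 45(i+1)^5.
Hence, by induction on n, the claim holds for every n ≥ 29.
Hence the smallest such n_0 is 29.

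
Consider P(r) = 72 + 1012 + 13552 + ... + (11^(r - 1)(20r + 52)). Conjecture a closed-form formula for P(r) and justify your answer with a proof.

We claim P(r) = 11^r(2r + 5) - 5 for all r ≥ 1.
For the base case r = 1: P(1) = 72, and the closed form gives 72. They agree.
For the inductive step, assume it holds for an arbitrary k ≥ 1, so P(k) = 11^k(2k + 5) - 5.
Then P(k+1) = P(k) + (11^k(20k + 72)) = (11^k(2k + 5) - 5) + (11^k(20k + 72)).
Simplifying, P(k+1) = 22·11^k·k + 77·11^k - 5 = 11^(k+1)(2(k+1) + 5) - 5,
which is the closed form with r = k+1.
Hence, by induction on r, the claim holds for every r ≥ 1.

P(r) = 11^r(2r + 5) - 5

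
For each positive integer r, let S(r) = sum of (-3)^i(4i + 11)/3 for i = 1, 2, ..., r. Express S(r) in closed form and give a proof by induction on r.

S(r) = (-3)^r(r + 3) - 3

We claim S(r) = (-3)^r(r + 3) - 3 for all r ≥ 1.
Base case (r = 1): S(1) = -15, and the closed form gives -15. They agree.
Inductive step: assume the claim holds for r = i, so S(i) = (-3)^i(i + 3) - 3.
Then S(i+1) = S(i) + ((-3)^i(-4i - 15)) = ((-3)^i(i + 3) - 3) + ((-3)^i(-4i - 15)).
Simplifying, S(i+1) = -3(-3)^i·i - 12(-3)^i - 3 = (-3)^(i+1)((i+1) + 3) - 3,
which is the closed form with r = i+1.
This completes the induction.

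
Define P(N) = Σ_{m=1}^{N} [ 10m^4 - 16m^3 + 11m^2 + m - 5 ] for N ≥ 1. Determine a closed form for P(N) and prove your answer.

We claim P(N) = N(2N^4 + N^3 - N^2 + 2N - 3) for all N ≥ 1.
For the base case N = 1: P(1) = 1, and the closed form gives 1. They agree.
Inductive step: suppose the statement holds for some m ≥ 1, so P(m) = m(2m^4 + m^3 - m^2 + 2m - 3).
Then P(m+1) = P(m) + (10m^4 + 24m^3 + 23m^2 + 15m + 1) = (m(2m^4 + m^3 - m^2 + 2m - 3)) + (10m^4 + 24m^3 + 23m^2 + 15m + 1).
Simplifying, P(m+1) = (m + 1)(2m^4 + 9m^3 + 14m^2 + 11m + 1) = (m+1)(2(m+1)^4 + (m+1)^3 - (m+1)^2 + 2(m+1) - 3),
which is the closed form with N = m+1.
By the principle of mathematical induction, the result holds for all N ≥ 1.

P(N) = N(2N^4 + N^3 - N^2 + 2N - 3)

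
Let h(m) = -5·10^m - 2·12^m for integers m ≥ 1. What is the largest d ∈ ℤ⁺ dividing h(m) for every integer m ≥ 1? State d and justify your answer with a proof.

Computing the first values: h(1) = -74 and h(2) = -788; gcd(-74, -788) = 2, so d ≤ 2.
We prove 2 | -5·10^m - 2·12^m for all m ≥ 1 by induction on m.
Base step (m = 1): h(1) = -74 = 2·(-37), so 2 | h(1).
Suppose the result is true for m = p, i.e. 2 | h(p). Then
h(p+1) − 12·h(p) = (-5·10^(p+1) - 2·12^(p+1)) − 12·(-5·10^p - 2·12^p) = (-5)·10^p·(10 − 12) = (10)·10^p. Since 2 | h(p) by the inductive hypothesis, 2 | 12·h(p); and 2 | 10 since 10 = 2·5. Therefore 2 | h(p+1).
By induction, the statement is established for all m ≥ 1.
Therefore the largest such d is 2.

d = 2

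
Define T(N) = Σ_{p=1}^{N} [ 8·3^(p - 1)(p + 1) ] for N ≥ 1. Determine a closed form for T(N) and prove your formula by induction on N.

T(N) = 2·3^N(2N + 1) - 2

We claim T(N) = 2·3^N(2N + 1) - 2 for all N ≥ 1.
When N = 1: T(1) = 16, and the closed form gives 16. They agree.
Inductive step: assume the claim holds for N = p, so T(p) = 2·3^p(2p + 1) - 2.
Then T(p+1) = T(p) + (8·3^p(p + 2)) = (2·3^p(2p + 1) - 2) + (8·3^p(p + 2)).
Simplifying, T(p+1) = 12·3^p·p + 18·3^p - 2 = 2·3^(p+1)(2(p+1) + 1) - 2,
which is the closed form with N = p+1.
By the principle of mathematical induction, the result holds for all N ≥ 1.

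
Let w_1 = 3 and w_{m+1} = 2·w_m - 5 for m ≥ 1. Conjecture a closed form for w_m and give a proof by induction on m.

Computing the first terms: w_1 = 3, w_2 = 1, w_3 = -3. This suggests w_m = -2^m + 5.
Base step (m = 1): the formula gives 3 = 3 = w_1.
Inductive step: assume the claim holds for m = p, so w_p = -2^p + 5.
Then w_{p+1} = 2·w_p - 5 = 2·(-2^p + 5) - 5 = -2^(p + 1) + 5,
which is the claimed formula at m = p+1.
By induction, the statement is established for all m ≥ 1.

w_m = -2^m + 5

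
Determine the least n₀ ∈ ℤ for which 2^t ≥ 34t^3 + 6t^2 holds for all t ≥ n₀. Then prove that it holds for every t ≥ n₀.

n₀ = 18

At t = 17: 131072 < 168776, so the inequality fails and n₀ ≥ 18. We prove 2^t ≥ 34t^3 + 6t^2 for all t ≥ 18.
When t = 18: 2^t = 262144 and 34t^3 + 6t^2 = 200232, so 262144 ≥ 200232.
Inductive step: assume the claim holds for t = i, so 2^i ≥ 34i^3 + 6i^2.
Then 2^(i + 1) = 2·(2^i) ≥ 2·(34i^3 + 6i^2).
Also, for i ≥ 18 we have 2·(34i^3 + 6i^2) ≥ 34(i+1)^3 + 6(i+1)^2, since 2·(34i^3 + 6i^2) − (34(i+1)^3 + 6(i+1)^2) = 34i^3 - 96i^2 - 114i - 40, which is nonnegative for all i ≥ 18.
Combining, 2^(i + 1) ≥ 34(i+1)^3 + 6(i+1)^2.
Hence, by induction on t, the claim holds for every t ≥ 18.
Hence the smallest such n₀ is 18.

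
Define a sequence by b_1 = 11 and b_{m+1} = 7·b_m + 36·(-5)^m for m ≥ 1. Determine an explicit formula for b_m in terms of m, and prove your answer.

b_m = -3(-5)^m - 4·7^(m - 1)

Computing the first terms: b_1 = 11, b_2 = -103, b_3 = 179. This suggests b_m = -3(-5)^m - 4·7^(m - 1).
For the base case m = 1: the formula gives 11 = 11 = b_1.
Inductive step: assume the claim holds for m = i, so b_i = -3(-5)^i - 4·7^(i - 1).
Then b_{i+1} = 7·b_i + 36·(-5)^i = 7·(-3(-5)^i - 4·7^(i - 1)) + 36·(-5)^i = -3(-5)^(i + 1) - 4·7^i = -3(-5)^(i+1) - 4·7^((i+1) - 1),
which is the claimed formula at m = i+1.
Hence, by induction on m, the claim holds for every m ≥ 1.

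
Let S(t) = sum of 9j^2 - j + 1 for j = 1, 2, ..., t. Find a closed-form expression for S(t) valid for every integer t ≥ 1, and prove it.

We claim S(t) = t(3t^2 + 4t + 2) for all t ≥ 1.
Base case (t = 1): S(1) = 9, and the closed form gives 9. They agree.
Suppose the result is true for t = j, so S(j) = j(3j^2 + 4j + 2).
Then S(j+1) = S(j) + (-j + 9(j + 1)^2) = (j(3j^2 + 4j + 2)) + (-j + 9(j + 1)^2).
Simplifying, S(j+1) = (j + 1)(3j^2 + 10j + 9) = (j+1)(3(j+1)^2 + 4(j+1) + 2),
which is the closed form with t = j+1.
By induction, the statement is established for all t ≥ 1.

S(t) = t(3t^2 + 4t + 2)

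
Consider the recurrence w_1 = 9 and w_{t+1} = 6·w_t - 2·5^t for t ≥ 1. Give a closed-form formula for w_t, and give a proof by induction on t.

w_t = 2·5^t - 6^(t - 1)

Computing the first terms: w_1 = 9, w_2 = 44, w_3 = 214. This suggests w_t = 2·5^t - 6^(t - 1).
For the base case t = 1: the formula gives 9 = 9 = w_1.
Inductive step: assume the claim holds for t = j, so w_j = 2·5^j - 6^(j - 1).
Then w_{j+1} = 6·w_j - 2·5^j = 6·(2·5^j - 6^(j - 1)) - 2·5^j = 2·5^(j + 1) - 6^j = 2·5^(j+1) - 6^((j+1) - 1),
which is the claimed formula at t = j+1.
Hence, by induction on t, the claim holds for every t ≥ 1.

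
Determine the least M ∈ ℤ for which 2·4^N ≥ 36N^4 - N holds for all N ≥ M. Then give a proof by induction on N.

At N = 8: 131072 < 147448, so the inequality fails and M ≥ 9. We prove 2·4^N ≥ 36N^4 - N for all N ≥ 9.
Base step (N = 9): 2·4^N = 524288 and 36N^4 - N = 236187, so 524288 ≥ 236187.
Suppose the result is true for N = m, so 2·4^m ≥ 36m^4 - m.
Then 2·4^(m + 1) = 4·(2·4^m) ≥ 4·(36m^4 - m).
Also, for m ≥ 9 we have 4·(36m^4 - m) ≥ 36(m+1)^4 - (m+1), since 4·(36m^4 - m) − (36(m+1)^4 - (m+1)) = 108m^4 - 144m^3 - 216m^2 - 147m - 35, which is nonnegative for all m ≥ 9.
Combining, 2·4^(m + 1) ≥ 36(m+1)^4 - (m+1).
This completes the induction.
Hence the smallest such M is 9.

M = 9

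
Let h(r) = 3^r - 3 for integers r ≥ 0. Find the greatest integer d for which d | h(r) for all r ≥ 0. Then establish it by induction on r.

d = 2

Computing the first values: h(0) = -2 and h(1) = 0; gcd(-2, 0) = 2, so d ≤ 2.
We prove 2 | 3^r - 3 for all r ≥ 0 by induction on r.
Base step (r = 0): h(0) = -2 = 2·(-1), so 2 | h(0).
For the inductive step, assume it holds for an arbitrary j ≥ 0, i.e. 2 | h(j). Then
h(j+1) = 3^(j+1) - 3 = 3·(3^j - 3) + 6 = 3·h(j) + 6. The first term is divisible by 2 by the inductive hypothesis, and 6 is divisible by 2. Hence 2 | h(j+1).
This completes the induction.
Therefore the largest such d is 2.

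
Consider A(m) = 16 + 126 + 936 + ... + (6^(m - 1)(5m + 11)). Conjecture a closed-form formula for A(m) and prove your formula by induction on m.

We claim A(m) = 6^m(m + 2) - 2 for all m ≥ 1.
Base step (m = 1): A(1) = 16, and the closed form gives 16. They agree.
For the inductive step, assume it holds for an arbitrary p ≥ 1, so A(p) = 6^p(p + 2) - 2.
Then A(p+1) = A(p) + (6^p(5p + 16)) = (6^p(p + 2) - 2) + (6^p(5p + 16)).
Simplifying, A(p+1) = 6·6^p·p + 18·6^p - 2 = 6^(p+1)((p+1) + 2) - 2,
which is the closed form with m = p+1.
Hence, by induction on m, the claim holds for every m ≥ 1.

A(m) = 6^m(m + 2) - 2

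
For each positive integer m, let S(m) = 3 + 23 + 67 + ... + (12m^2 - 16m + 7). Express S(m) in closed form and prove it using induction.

We claim S(m) = m(4m^2 - 2m + 1) for all m ≥ 1.
Base case (m = 1): S(1) = 3, and the closed form gives 3. They agree.
Inductive step: assume the claim holds for m = j, so S(j) = j(4j^2 - 2j + 1).
Then S(j+1) = S(j) + (12j^2 + 8j + 3) = (j(4j^2 - 2j + 1)) + (12j^2 + 8j + 3).
Simplifying, S(j+1) = (j + 1)(4j^2 + 6j + 3) = (j+1)(4(j+1)^2 - 2(j+1) + 1),
which is the closed form with m = j+1.
By the principle of mathematical induction, the result holds for all m ≥ 1.

S(m) = m(4m^2 - 2m + 1)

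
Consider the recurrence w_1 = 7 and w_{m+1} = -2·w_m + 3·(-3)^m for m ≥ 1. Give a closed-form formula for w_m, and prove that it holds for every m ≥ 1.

w_m = (-2)^m + (-3)^(m + 1)

Computing the first terms: w_1 = 7, w_2 = -23, w_3 = 73. This suggests w_m = (-2)^m + (-3)^(m + 1).
Base step (m = 1): the formula gives 7 = 7 = w_1.
Inductive step: suppose the statement holds for some i ≥ 1, so w_i = (-2)^i + (-3)^(i + 1).
Then w_{i+1} = -2·w_i + 3·(-3)^i = -2·((-2)^i + (-3)^(i + 1)) + 3·(-3)^i = (-2)^(i + 1) + (-3)^(i + 2) = (-2)^(i+1) + (-3)^((i+1) + 1),
which is the claimed formula at m = i+1.
Hence, by induction on m, the claim holds for every m ≥ 1.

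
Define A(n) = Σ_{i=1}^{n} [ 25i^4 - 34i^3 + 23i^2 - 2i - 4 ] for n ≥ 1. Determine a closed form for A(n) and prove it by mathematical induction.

A(n) = n(5n^4 + 4n^3 - n^2 + 2n - 2)

We claim A(n) = n(5n^4 + 4n^3 - n^2 + 2n - 2) for all n ≥ 1.
Base case (n = 1): A(1) = 8, and the closed form gives 8. They agree.
Suppose the result is true for n = i, so A(i) = i(5i^4 + 4i^3 - i^2 + 2i - 2).
Then A(i+1) = A(i) + (25i^4 + 66i^3 + 71i^2 + 42i + 8) = (i(5i^4 + 4i^3 - i^2 + 2i - 2)) + (25i^4 + 66i^3 + 71i^2 + 42i + 8).
Simplifying, A(i+1) = (i + 1)(5i^4 + 24i^3 + 41i^2 + 32i + 8) = (i+1)(5(i+1)^4 + 4(i+1)^3 - (i+1)^2 + 2(i+1) - 2),
which is the closed form with n = i+1.
Hence, by induction on n, the claim holds for every n ≥ 1.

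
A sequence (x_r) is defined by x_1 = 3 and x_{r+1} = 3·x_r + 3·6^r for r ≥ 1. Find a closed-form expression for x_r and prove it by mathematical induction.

x_r = -3^r + 6^r

Computing the first terms: x_1 = 3, x_2 = 27, x_3 = 189. This suggests x_r = -3^r + 6^r.
Base case (r = 1): the formula gives 3 = 3 = x_1.
Inductive step: assume the claim holds for r = p, so x_p = -3^p + 6^p.
Then x_{p+1} = 3·x_p + 3·6^p = 3·(-3^p + 6^p) + 3·6^p = -3^(p + 1) + 6^(p + 1),
which is the claimed formula at r = p+1.
Hence, by induction on r, the claim holds for every r ≥ 1.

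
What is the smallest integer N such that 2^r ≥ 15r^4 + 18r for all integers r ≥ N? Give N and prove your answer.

At r = 21: 2097152 < 2917593, so the inequality fails and N ≥ 22. We prove 2^r ≥ 15r^4 + 18r for all r ≥ 22.
When r = 22: 2^r = 4194304 and 15r^4 + 18r = 3514236, so 4194304 ≥ 3514236.
Inductive step: suppose the statement holds for some m ≥ 22, so 2^m ≥ 15m^4 + 18m.
Then 2^(m + 1) = 2·(2^m) ≥ 2·(15m^4 + 18m).
Also, for m ≥ 22 we have 2·(15m^4 + 18m) ≥ 15(m+1)^4 + 18(m+1), since 2·(15m^4 + 18m) − (15(m+1)^4 + 18(m+1)) = 15m^4 - 60m^3 - 90m^2 - 42m - 33, which is nonnegative for all m ≥ 22.
Combining, 2^(m + 1) ≥ 15(m+1)^4 + 18(m+1).
This completes the induction.
Hence the smallest such N is 22.

N = 22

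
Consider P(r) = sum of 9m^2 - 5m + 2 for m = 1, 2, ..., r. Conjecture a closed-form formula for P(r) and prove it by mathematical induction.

We claim P(r) = r(3r^2 + 2r + 1) for all r ≥ 1.
For the base case r = 1: P(1) = 6, and the closed form gives 6. They agree.
Inductive step: assume the claim holds for r = m, so P(m) = m(3m^2 + 2m + 1).
Then P(m+1) = P(m) + (9m^2 + 13m + 6) = (m(3m^2 + 2m + 1)) + (9m^2 + 13m + 6).
Simplifying, P(m+1) = (m + 1)(3m^2 + 8m + 6) = (m+1)(3(m+1)^2 + 2(m+1) + 1),
which is the closed form with r = m+1.
Hence, by induction on r, the claim holds for every r ≥ 1.

P(r) = r(3r^2 + 2r + 1)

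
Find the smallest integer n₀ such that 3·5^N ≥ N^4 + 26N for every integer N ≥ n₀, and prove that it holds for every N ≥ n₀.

At N = 1: 15 < 27, so the inequality fails and n₀ ≥ 2. We prove 3·5^N ≥ N^4 + 26N for all N ≥ 2.
When N = 2: 3·5^N = 75 and N^4 + 26N = 68, so 75 ≥ 68.
Suppose the result is true for N = j, so 3·5^j ≥ j^4 + 26j.
Then 3·5^(j + 1) = 5·(3·5^j) ≥ 5·(j^4 + 26j).
Also, for j ≥ 2 we have 5·(j^4 + 26j) ≥ (j+1)^4 + 26(j+1), since 5·(j^4 + 26j) − ((j+1)^4 + 26(j+1)) = 4j^4 - 4j^3 - 6j^2 + 100j - 27, which is nonnegative for all j ≥ 2.
Combining, 3·5^(j + 1) ≥ (j+1)^4 + 26(j+1).
By induction, the statement is established for all N ≥ 2.
Hence the smallest such n₀ is 2.

n₀ = 2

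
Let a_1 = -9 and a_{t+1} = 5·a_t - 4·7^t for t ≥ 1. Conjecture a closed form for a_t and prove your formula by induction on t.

Computing the first terms: a_1 = -9, a_2 = -73, a_3 = -561. This suggests a_t = 5^t - 2·7^t.
When t = 1: the formula gives -9 = -9 = a_1.
Inductive step: suppose the statement holds for some j ≥ 1, so a_j = 5^j - 2·7^j.
Then a_{j+1} = 5·a_j - 4·7^j = 5·(5^j - 2·7^j) - 4·7^j = 5^(j + 1) - 2·7^(j + 1),
which is the claimed formula at t = j+1.
By the principle of mathematical induction, the result holds for all t ≥ 1.

a_t = 5^t - 2·7^t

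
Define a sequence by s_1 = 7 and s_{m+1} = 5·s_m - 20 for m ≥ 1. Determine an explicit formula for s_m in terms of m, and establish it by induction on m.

Computing the first terms: s_1 = 7, s_2 = 15, s_3 = 55. This suggests s_m = 2·5^(m - 1) + 5.
For the base case m = 1: the formula gives 7 = 7 = s_1.
For the inductive step, assume it holds for an arbitrary k ≥ 1, so s_k = 2·5^(k - 1) + 5.
Then s_{k+1} = 5·s_k - 20 = 5·(2·5^(k - 1) + 5) - 20 = 2·5^k + 5 = 2·5^((k+1) - 1) + 5,
which is the claimed formula at m = k+1.
By induction, the statement is established for all m ≥ 1.

s_m = 2·5^(m - 1) + 5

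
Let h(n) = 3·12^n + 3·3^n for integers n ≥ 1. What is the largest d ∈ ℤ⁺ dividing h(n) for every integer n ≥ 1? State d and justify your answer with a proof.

Computing the first values: h(1) = 45 and h(2) = 459; gcd(45, 459) = 9, so d ≤ 9.
We prove 9 | 3·12^n + 3·3^n for all n ≥ 1 by induction on n.
Base case (n = 1): h(1) = 45 = 9·(5), so 9 | h(1).
Inductive step: assume the claim holds for n = k, i.e. 9 | h(k). Then
h(k+1) − 12·h(k) = (3·12^(k+1) + 3·3^(k+1)) − 12·(3·12^k + 3·3^k) = (3)·3^k·(3 − 12) = (-27)·3^k. Since 9 | h(k) by the inductive hypothesis, 9 | 12·h(k); and 9 | -27 since -27 = 9·-3. Therefore 9 | h(k+1).
Hence, by induction on n, the claim holds for every n ≥ 1.
Therefore the largest such d is 9.

d = 9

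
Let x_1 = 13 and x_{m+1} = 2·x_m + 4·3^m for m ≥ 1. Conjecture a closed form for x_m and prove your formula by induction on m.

x_m = 2^(m - 1) + 4·3^m

Computing the first terms: x_1 = 13, x_2 = 38, x_3 = 112. This suggests x_m = 2^(m - 1) + 4·3^m.
Base case (m = 1): the formula gives 13 = 13 = x_1.
For the inductive step, assume it holds for an arbitrary k ≥ 1, so x_k = 2^(k - 1) + 4·3^k.
Then x_{k+1} = 2·x_k + 4·3^k = 2·(2^(k - 1) + 4·3^k) + 4·3^k = 2^k + 4·3^(k + 1) = 2^((k+1) - 1) + 4·3^(k+1),
which is the claimed formula at m = k+1.
This completes the induction.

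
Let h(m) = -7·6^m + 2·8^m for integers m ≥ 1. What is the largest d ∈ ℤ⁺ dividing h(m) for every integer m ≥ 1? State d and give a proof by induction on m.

Computing the first values: h(1) = -26 and h(2) = -124; gcd(-26, -124) = 2, so d ≤ 2.
We prove 2 | -7·6^m + 2·8^m for all m ≥ 1 by induction on m.
Base step (m = 1): h(1) = -26 = 2·(-13), so 2 | h(1).
Inductive step: suppose the statement holds for some k ≥ 1, i.e. 2 | h(k). Then
h(k+1) − 8·h(k) = (-7·6^(k+1) + 2·8^(k+1)) − 8·(-7·6^k + 2·8^k) = (-7)·6^k·(6 − 8) = (14)·6^k. Since 2 | h(k) by the inductive hypothesis, 2 | 8·h(k); and 2 | 14 since 14 = 2·7. Therefore 2 | h(k+1).
This completes the induction.
Therefore the largest such d is 2.

d = 2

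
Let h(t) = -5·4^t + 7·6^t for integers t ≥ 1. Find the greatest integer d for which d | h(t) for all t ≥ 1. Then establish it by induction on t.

d = 2

Computing the first values: h(1) = 22 and h(2) = 172; gcd(22, 172) = 2, so d ≤ 2.
We prove 2 | -5·4^t + 7·6^t for all t ≥ 1 by induction on t.
When t = 1: h(1) = 22 = 2·(11), so 2 | h(1).
Inductive step: assume the claim holds for t = i, i.e. 2 | h(i). Then
h(i+1) − 6·h(i) = (-5·4^(i+1) + 7·6^(i+1)) − 6·(-5·4^i + 7·6^i) = (-5)·4^i·(4 − 6) = (10)·4^i. Since 2 | h(i) by the inductive hypothesis, 2 | 6·h(i); and 2 | 10 since 10 = 2·5. Therefore 2 | h(i+1).
By induction, the statement is established for all t ≥ 1.
Therefore the largest such d is 2.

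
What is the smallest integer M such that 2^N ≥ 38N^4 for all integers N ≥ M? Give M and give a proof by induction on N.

At N = 23: 8388608 < 10633958, so the inequality fails and M ≥ 24. We prove 2^N ≥ 38N^4 for all N ≥ 24.
Base step (N = 24): 2^N = 16777216 and 38N^4 = 12607488, so 16777216 ≥ 12607488.
For the inductive step, assume it holds for an arbitrary j ≥ 24, so 2^j ≥ 38j^4.
Then 2^(j + 1) = 2·(2^j) ≥ 2·(38j^4).
Also, for j ≥ 24 we have 2·(38j^4) ≥ 38(j+1)^4, since 2 ≥ (1 + 1/j)^4 for all j ≥ 24.
Combining, 2^(j + 1) ≥ 38(j+1)^4.
This completes the induction.
Hence the smallest such M is 24.

M = 24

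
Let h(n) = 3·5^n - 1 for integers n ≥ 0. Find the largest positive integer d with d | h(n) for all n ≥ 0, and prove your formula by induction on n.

d = 2

Computing the first values: h(0) = 2 and h(1) = 14; gcd(2, 14) = 2, so d ≤ 2.
We prove 2 | 3·5^n - 1 for all n ≥ 0 by induction on n.
When n = 0: h(0) = 2 = 2·(1), so 2 | h(0).
Suppose the result is true for n = m, i.e. 2 | h(m). Then
h(m+1) = 3·5^(m+1) - 1 = 5·(3·5^m - 1) + 4 = 5·h(m) + 4. The first term is divisible by 2 by the inductive hypothesis, and 4 is divisible by 2. Hence 2 | h(m+1).
Hence, by induction on n, the claim holds for every n ≥ 0.
Therefore the largest such d is 2.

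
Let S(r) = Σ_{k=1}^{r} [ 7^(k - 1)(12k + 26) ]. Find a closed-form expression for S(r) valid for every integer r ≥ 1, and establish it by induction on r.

We claim S(r) = 2·7^r(r + 2) - 4 for all r ≥ 1.
Base step (r = 1): S(1) = 38, and the closed form gives 38. They agree.
For the inductive step, assume it holds for an arbitrary k ≥ 1, so S(k) = 2·7^k(k + 2) - 4.
Then S(k+1) = S(k) + (7^k(12k + 38)) = (2·7^k(k + 2) - 4) + (7^k(12k + 38)).
Simplifying, S(k+1) = 14·7^k·k + 42·7^k - 4 = 2·7^(k+1)((k+1) + 2) - 4,
which is the closed form with r = k+1.
By the principle of mathematical induction, the result holds for all r ≥ 1.

S(r) = 2·7^r(r + 2) - 4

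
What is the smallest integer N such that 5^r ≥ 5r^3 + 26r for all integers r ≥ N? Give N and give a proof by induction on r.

N = 4

At r = 3: 125 < 213, so the inequality fails and N ≥ 4. We prove 5^r ≥ 5r^3 + 26r for all r ≥ 4.
Base step (r = 4): 5^r = 625 and 5r^3 + 26r = 424, so 625 ≥ 424.
Inductive step: assume the claim holds for r = p, so 5^p ≥ 5p^3 + 26p.
Then 5^(p + 1) = 5·(5^p) ≥ 5·(5p^3 + 26p).
Also, for p ≥ 4 we have 5·(5p^3 + 26p) ≥ 5(p+1)^3 + 26(p+1), since 5·(5p^3 + 26p) − (5(p+1)^3 + 26(p+1)) = 20p^3 - 15p^2 + 89p - 31, which is nonnegative for all p ≥ 4.
Combining, 5^(p + 1) ≥ 5(p+1)^3 + 26(p+1).
By the principle of mathematical induction, the result holds for all r ≥ 4.
Hence the smallest such N is 4.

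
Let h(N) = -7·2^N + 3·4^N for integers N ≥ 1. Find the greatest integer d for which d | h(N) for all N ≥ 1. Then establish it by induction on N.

d = 2

Computing the first values: h(1) = -2 and h(2) = 20; gcd(-2, 20) = 2, so d ≤ 2.
We prove 2 | -7·2^N + 3·4^N for all N ≥ 1 by induction on N.
Base step (N = 1): h(1) = -2 = 2·(-1), so 2 | h(1).
Inductive step: assume the claim holds for N = m, i.e. 2 | h(m). Then
h(m+1) − 4·h(m) = (-7·2^(m+1) + 3·4^(m+1)) − 4·(-7·2^m + 3·4^m) = (-7)·2^m·(2 − 4) = (14)·2^m. Since 2 | h(m) by the inductive hypothesis, 2 | 4·h(m); and 2 | 14 since 14 = 2·7. Therefore 2 | h(m+1).
By the principle of mathematical induction, the result holds for all N ≥ 1.
Therefore the largest such d is 2.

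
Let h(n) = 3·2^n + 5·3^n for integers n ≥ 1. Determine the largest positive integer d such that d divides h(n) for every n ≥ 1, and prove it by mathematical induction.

Computing the first values: h(1) = 21 and h(2) = 57; gcd(21, 57) = 3, so d ≤ 3.
We prove 3 | 3·2^n + 5·3^n for all n ≥ 1 by induction on n.
Base case (n = 1): h(1) = 21 = 3·(7), so 3 | h(1).
Inductive step: assume the claim holds for n = p, i.e. 3 | h(p). Then
h(p+1) − 3·h(p) = (3·2^(p+1) + 5·3^(p+1)) − 3·(3·2^p + 5·3^p) = (3)·2^p·(2 − 3) = (-3)·2^p. Since 3 | h(p) by the inductive hypothesis, 3 | 3·h(p); and 3 | -3 since -3 = 3·-1. Therefore 3 | h(p+1).
By the principle of mathematical induction, the result holds for all n ≥ 1.
Therefore the largest such d is 3.

d = 3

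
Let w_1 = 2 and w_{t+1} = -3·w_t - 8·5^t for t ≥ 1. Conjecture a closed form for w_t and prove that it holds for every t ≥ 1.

Computing the first terms: w_1 = 2, w_2 = -46, w_3 = -62. This suggests w_t = 7(-3)^(t - 1) - 5^t.
When t = 1: the formula gives 2 = 2 = w_1.
Inductive step: suppose the statement holds for some p ≥ 1, so w_p = 7(-3)^(p - 1) - 5^p.
Then w_{p+1} = -3·w_p - 8·5^p = -3·(7(-3)^(p - 1) - 5^p) - 8·5^p = 7(-3)^p - 5^(p + 1) = 7(-3)^((p+1) - 1) - 5^(p+1),
which is the claimed formula at t = p+1.
This completes the induction.

w_t = 7(-3)^(t - 1) - 5^t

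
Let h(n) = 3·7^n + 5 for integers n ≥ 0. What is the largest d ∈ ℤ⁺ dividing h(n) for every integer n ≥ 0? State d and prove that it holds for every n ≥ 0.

Computing the first values: h(0) = 8 and h(1) = 26; gcd(8, 26) = 2, so d ≤ 2.
We prove 2 | 3·7^n + 5 for all n ≥ 0 by induction on n.
Base case (n = 0): h(0) = 8 = 2·(4), so 2 | h(0).
Inductive step: assume the claim holds for n = p, i.e. 2 | h(p). Then
h(p+1) = 3·7^(p+1) + 5 = 7·(3·7^p + 5) - 30 = 7·h(p) - 30. The first term is divisible by 2 by the inductive hypothesis, and -30 is divisible by 2. Hence 2 | h(p+1).
This completes the induction.
Therefore the largest such d is 2.

d = 2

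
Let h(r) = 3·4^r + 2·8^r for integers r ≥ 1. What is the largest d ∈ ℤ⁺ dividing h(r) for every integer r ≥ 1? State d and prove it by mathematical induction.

d = 4

Computing the first values: h(1) = 28 and h(2) = 176; gcd(28, 176) = 4, so d ≤ 4.
We prove 4 | 3·4^r + 2·8^r for all r ≥ 1 by induction on r.
For the base case r = 1: h(1) = 28 = 4·(7), so 4 | h(1).
Suppose the result is true for r = m, i.e. 4 | h(m). Then
h(m+1) − 8·h(m) = (3·4^(m+1) + 2·8^(m+1)) − 8·(3·4^m + 2·8^m) = (3)·4^m·(4 − 8) = (-12)·4^m. Since 4 | h(m) by the inductive hypothesis, 4 | 8·h(m); and 4 | -12 since -12 = 4·-3. Therefore 4 | h(m+1).
By the principle of mathematical induction, the result holds for all r ≥ 1.
Therefore the largest such d is 4.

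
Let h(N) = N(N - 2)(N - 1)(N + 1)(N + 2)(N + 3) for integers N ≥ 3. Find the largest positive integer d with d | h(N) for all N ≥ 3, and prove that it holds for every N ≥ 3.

d = 720

Computing the first values: h(3) = 720 and h(4) = 5040; gcd(720, 5040) = 720, so d ≤ 720.
We prove 720 | N(N - 2)(N - 1)(N + 1)(N + 2)(N + 3) for all N ≥ 3 by induction on N.
Base case (N = 3): h(3) = 720 = 720·(1), so 720 | h(3).
Inductive step: suppose the statement holds for some k ≥ 3, i.e. 720 | h(k). Then
h(k+1) − h(k) = (k-1)·k·(k+1)·(k+2)·(k+3)·(k+4) − (k-2)·(k-1)·k·(k+1)·(k+2)·(k+3) = (k-1)·k·(k+1)·(k+2)·(k+3)·[(k+4) − (k-2)] = 6·(k-1)·k·(k+1)·(k+2)·(k+3). The product of 5 consecutive integers is divisible by (5)! = 120, so h(k+1) − h(k) is divisible by 6·120 = 720. By the inductive hypothesis 720 | h(k), hence 720 | h(k+1).
By the principle of mathematical induction, the result holds for all N ≥ 3.
Therefore the largest such d is 720.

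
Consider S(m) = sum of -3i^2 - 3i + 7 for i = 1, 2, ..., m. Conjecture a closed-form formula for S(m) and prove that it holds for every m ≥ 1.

S(m) = -m(m^2 + 3m - 5)

We claim S(m) = -m(m^2 + 3m - 5) for all m ≥ 1.
When m = 1: S(1) = 1, and the closed form gives 1. They agree.
Inductive step: suppose the statement holds for some i ≥ 1, so S(i) = i(-i^2 - 3i + 5).
Then S(i+1) = S(i) + (-3i^2 - 9i + 1) = (i(-i^2 - 3i + 5)) + (-3i^2 - 9i + 1).
Simplifying, S(i+1) = -(i + 1)(i^2 + 5i - 1) = -(i+1)((i+1)^2 + 3(i+1) - 5),
which is the closed form with m = i+1.
By the principle of mathematical induction, the result holds for all m ≥ 1.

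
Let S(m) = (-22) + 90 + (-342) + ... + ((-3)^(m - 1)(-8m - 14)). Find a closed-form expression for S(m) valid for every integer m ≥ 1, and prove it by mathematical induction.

S(m) = 2(-3)^m(m + 2) - 4

We claim S(m) = 2(-3)^m(m + 2) - 4 for all m ≥ 1.
Base case (m = 1): S(1) = -22, and the closed form gives -22. They agree.
Inductive step: suppose the statement holds for some j ≥ 1, so S(j) = 2(-3)^j(j + 2) - 4.
Then S(j+1) = S(j) + ((-3)^j(-8j - 22)) = (2(-3)^j(j + 2) - 4) + ((-3)^j(-8j - 22)).
Simplifying, S(j+1) = -6(-3)^j·j - 18(-3)^j - 4 = 2(-3)^(j+1)((j+1) + 2) - 4,
which is the closed form with m = j+1.
By induction, the statement is established for all m ≥ 1.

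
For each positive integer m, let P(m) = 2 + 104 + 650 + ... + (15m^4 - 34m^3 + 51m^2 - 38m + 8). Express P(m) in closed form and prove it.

We claim P(m) = m(3m^4 - m^3 + 5m^2 - 2m - 3) for all m ≥ 1.
Base step (m = 1): P(1) = 2, and the closed form gives 2. They agree.
For the inductive step, assume it holds for an arbitrary p ≥ 1, so P(p) = p(3p^4 - p^3 + 5p^2 - 2p - 3).
Then P(p+1) = P(p) + (15p^4 + 26p^3 + 39p^2 + 22p + 2) = (p(3p^4 - p^3 + 5p^2 - 2p - 3)) + (15p^4 + 26p^3 + 39p^2 + 22p + 2).
Simplifying, P(p+1) = (p + 1)(3p^4 + 11p^3 + 20p^2 + 17p + 2) = (p+1)(3(p+1)^4 - (p+1)^3 + 5(p+1)^2 - 2(p+1) - 3),
which is the closed form with m = p+1.
By induction, the statement is established for all m ≥ 1.

P(m) = m(3m^4 - m^3 + 5m^2 - 2m - 3)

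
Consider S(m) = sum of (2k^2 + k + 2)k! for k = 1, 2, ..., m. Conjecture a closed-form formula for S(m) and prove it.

We claim S(m) = (2m + 1)(m + 1)! - 1 for all m ≥ 1.
For the base case m = 1: S(1) = 5, and the closed form gives 5. They agree.
Inductive step: assume the claim holds for m = k, so S(k) = (2k + 1)(k + 1)! - 1.
Then S(k+1) = S(k) + ((2k^2 + 5k + 5)(k + 1)!) = ((2k + 1)(k + 1)! - 1) + ((2k^2 + 5k + 5)(k + 1)!).
Simplifying, S(k+1) = (2(k+1) + 1)((k+1) + 1)! - 1,
which is the closed form with m = k+1.
This completes the induction.

S(m) = (2m + 1)(m + 1)! - 1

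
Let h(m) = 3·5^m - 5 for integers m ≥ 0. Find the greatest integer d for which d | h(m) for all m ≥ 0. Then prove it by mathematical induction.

Computing the first values: h(0) = -2 and h(1) = 10; gcd(-2, 10) = 2, so d ≤ 2.
We prove 2 | 3·5^m - 5 for all m ≥ 0 by induction on m.
For the base case m = 0: h(0) = -2 = 2·(-1), so 2 | h(0).
Suppose the result is true for m = r, i.e. 2 | h(r). Then
h(r+1) = 3·5^(r+1) - 5 = 5·(3·5^r - 5) + 20 = 5·h(r) + 20. The first term is divisible by 2 by the inductive hypothesis, and 20 is divisible by 2. Hence 2 | h(r+1).
By the principle of mathematical induction, the result holds for all m ≥ 0.
Therefore the largest such d is 2.

d = 2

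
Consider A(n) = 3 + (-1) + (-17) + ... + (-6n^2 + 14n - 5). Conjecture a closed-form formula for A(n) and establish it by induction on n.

We claim A(n) = -n(2n^2 - 4n - 1) for all n ≥ 1.
Base case (n = 1): A(1) = 3, and the closed form gives 3. They agree.
Inductive step: assume the claim holds for n = i, so A(i) = i(-2i^2 + 4i + 1).
Then A(i+1) = A(i) + (-6i^2 + 2i + 3) = (i(-2i^2 + 4i + 1)) + (-6i^2 + 2i + 3).
Simplifying, A(i+1) = -(i + 1)(2i^2 - 3) = -(i+1)(2(i+1)^2 - 4(i+1) - 1),
which is the closed form with n = i+1.
By induction, the statement is established for all n ≥ 1.

A(n) = -n(2n^2 - 4n - 1)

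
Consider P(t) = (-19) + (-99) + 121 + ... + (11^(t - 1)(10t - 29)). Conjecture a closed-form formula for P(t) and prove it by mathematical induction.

P(t) = 11^t(t - 3) + 3

We claim P(t) = 11^t(t - 3) + 3 for all t ≥ 1.
Base case (t = 1): P(1) = -19, and the closed form gives -19. They agree.
Inductive step: suppose the statement holds for some r ≥ 1, so P(r) = 11^r(r - 3) + 3.
Then P(r+1) = P(r) + (11^r(10r - 19)) = (11^r(r - 3) + 3) + (11^r(10r - 19)).
Simplifying, P(r+1) = 11·11^r·r - 22·11^r + 3 = 11^(r+1)((r+1) - 3) + 3,
which is the closed form with t = r+1.
This completes the induction.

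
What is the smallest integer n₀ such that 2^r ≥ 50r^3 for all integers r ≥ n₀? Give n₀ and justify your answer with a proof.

At r = 18: 262144 < 291600, so the inequality fails and n₀ ≥ 19. We prove 2^r ≥ 50r^3 for all r ≥ 19.
Base step (r = 19): 2^r = 524288 and 50r^3 = 342950, so 524288 ≥ 342950.
Inductive step: suppose the statement holds for some i ≥ 19, so 2^i ≥ 50i^3.
Then 2^(i + 1) = 2·(2^i) ≥ 2·(50i^3).
Also, for i ≥ 19 we have 2·(50i^3) ≥ 50(i+1)^3, since 2 ≥ (1 + 1/i)^3 for all i ≥ 19.
Combining, 2^(i + 1) ≥ 50(i+1)^3.
This completes the induction.
Hence the smallest such n₀ is 19.

n₀ = 19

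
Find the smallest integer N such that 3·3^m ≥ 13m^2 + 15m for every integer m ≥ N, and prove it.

At m = 4: 243 < 268, so the inequality fails and N ≥ 5. We prove 3·3^m ≥ 13m^2 + 15m for all m ≥ 5.
When m = 5: 3·3^m = 729 and 13m^2 + 15m = 400, so 729 ≥ 400.
Suppose the result is true for m = r, so 3·3^r ≥ 13r^2 + 15r.
Then 3·3^(r + 1) = 3·(3·3^r) ≥ 3·(13r^2 + 15r).
Also, for r ≥ 5 we have 3·(13r^2 + 15r) ≥ 13(r+1)^2 + 15(r+1), since 3·(13r^2 + 15r) − (13(r+1)^2 + 15(r+1)) = 26r^2 + 4r - 28, which is nonnegative for all r ≥ 5.
Combining, 3·3^(r + 1) ≥ 13(r+1)^2 + 15(r+1).
Hence, by induction on m, the claim holds for every m ≥ 5.
Hence the smallest such N is 5.

N = 5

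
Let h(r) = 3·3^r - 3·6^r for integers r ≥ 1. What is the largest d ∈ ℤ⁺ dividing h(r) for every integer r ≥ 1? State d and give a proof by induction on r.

Computing the first values: h(1) = -9 and h(2) = -81; gcd(-9, -81) = 9, so d ≤ 9.
We prove 9 | 3·3^r - 3·6^r for all r ≥ 1 by induction on r.
Base step (r = 1): h(1) = -9 = 9·(-1), so 9 | h(1).
Inductive step: assume the claim holds for r = m, i.e. 9 | h(m). Then
h(m+1) − 6·h(m) = (3·3^(m+1) - 3·6^(m+1)) − 6·(3·3^m - 3·6^m) = (3)·3^m·(3 − 6) = (-9)·3^m. Since 9 | h(m) by the inductive hypothesis, 9 | 6·h(m); and 9 | -9 since -9 = 9·-1. Therefore 9 | h(m+1).
This completes the induction.
Therefore the largest such d is 9.

d = 9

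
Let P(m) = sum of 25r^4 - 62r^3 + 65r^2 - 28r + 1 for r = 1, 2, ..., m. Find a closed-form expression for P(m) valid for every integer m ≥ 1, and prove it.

P(m) = m(5m^4 - 3m^3 - m^2 + 3m - 3)

We claim P(m) = m(5m^4 - 3m^3 - m^2 + 3m - 3) for all m ≥ 1.
For the base case m = 1: P(1) = 1, and the closed form gives 1. They agree.
Suppose the result is true for m = r, so P(r) = r(5r^4 - 3r^3 - r^2 + 3r - 3).
Then P(r+1) = P(r) + (25r^4 + 38r^3 + 29r^2 + 16r + 1) = (r(5r^4 - 3r^3 - r^2 + 3r - 3)) + (25r^4 + 38r^3 + 29r^2 + 16r + 1).
Simplifying, P(r+1) = (r + 1)(5r^4 + 17r^3 + 20r^2 + 12r + 1) = (r+1)(5(r+1)^4 - 3(r+1)^3 - (r+1)^2 + 3(r+1) - 3),
which is the closed form with m = r+1.
Hence, by induction on m, the claim holds for every m ≥ 1.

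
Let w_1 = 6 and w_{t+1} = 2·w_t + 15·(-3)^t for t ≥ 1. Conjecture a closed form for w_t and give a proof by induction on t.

Computing the first terms: w_1 = 6, w_2 = -33, w_3 = 69. This suggests w_t = (-3)^(t + 1) - 3·2^(t - 1).
Base step (t = 1): the formula gives 6 = 6 = w_1.
For the inductive step, assume it holds for an arbitrary m ≥ 1, so w_m = (-3)^(m + 1) - 3·2^(m - 1).
Then w_{m+1} = 2·w_m + 15·(-3)^m = 2·((-3)^(m + 1) - 3·2^(m - 1)) + 15·(-3)^m = (-3)^(m + 2) - 3·2^m = (-3)^((m+1) + 1) - 3·2^((m+1) - 1),
which is the claimed formula at t = m+1.
This completes the induction.

w_t = (-3)^(t + 1) - 3·2^(t - 1)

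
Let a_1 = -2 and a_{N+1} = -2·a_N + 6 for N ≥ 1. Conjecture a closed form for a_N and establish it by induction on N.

a_N = -(-2)^(N + 1) + 2

Computing the first terms: a_1 = -2, a_2 = 10, a_3 = -14. This suggests a_N = -(-2)^(N + 1) + 2.
Base step (N = 1): the formula gives -2 = -2 = a_1.
Inductive step: assume the claim holds for N = m, so a_m = -(-2)^(m + 1) + 2.
Then a_{m+1} = -2·a_m + 6 = -2·(-(-2)^(m + 1) + 2) + 6 = -(-2)^(m + 2) + 2 = -(-2)^((m+1) + 1) + 2,
which is the claimed formula at N = m+1.
By induction, the statement is established for all N ≥ 1.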